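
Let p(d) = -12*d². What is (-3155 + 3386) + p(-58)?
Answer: -40137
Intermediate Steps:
(-3155 + 3386) + p(-58) = (-3155 + 3386) - 12*(-58)² = 231 - 12*3364 = 231 - 40368 = -40137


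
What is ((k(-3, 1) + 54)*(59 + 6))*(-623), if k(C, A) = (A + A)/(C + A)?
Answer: -2146235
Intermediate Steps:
k(C, A) = 2*A/(A + C) (k(C, A) = (2*A)/(A + C) = 2*A/(A + C))
((k(-3, 1) + 54)*(59 + 6))*(-623) = ((2*1/(1 - 3) + 54)*(59 + 6))*(-623) = ((2*1/(-2) + 54)*65)*(-623) = ((2*1*(-½) + 54)*65)*(-623) = ((-1 + 54)*65)*(-623) = (53*65)*(-623) = 3445*(-623) = -2146235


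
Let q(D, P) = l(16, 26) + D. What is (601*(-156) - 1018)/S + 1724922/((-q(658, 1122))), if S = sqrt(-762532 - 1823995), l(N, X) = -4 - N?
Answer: -862461/319 + 94774*I*sqrt(2586527)/2586527 ≈ -2703.6 + 58.929*I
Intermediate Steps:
q(D, P) = -20 + D (q(D, P) = (-4 - 1*16) + D = (-4 - 16) + D = -20 + D)
S = I*sqrt(2586527) (S = sqrt(-2586527) = I*sqrt(2586527) ≈ 1608.3*I)
(601*(-156) - 1018)/S + 1724922/((-q(658, 1122))) = (601*(-156) - 1018)/((I*sqrt(2586527))) + 1724922/((-(-20 + 658))) = (-93756 - 1018)*(-I*sqrt(2586527)/2586527) + 1724922/((-1*638)) = -(-94774)*I*sqrt(2586527)/2586527 + 1724922/(-638) = 94774*I*sqrt(2586527)/2586527 + 1724922*(-1/638) = 94774*I*sqrt(2586527)/2586527 - 862461/319 = -862461/319 + 94774*I*sqrt(2586527)/2586527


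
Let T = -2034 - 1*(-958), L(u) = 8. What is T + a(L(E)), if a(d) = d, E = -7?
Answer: -1068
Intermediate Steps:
T = -1076 (T = -2034 + 958 = -1076)
T + a(L(E)) = -1076 + 8 = -1068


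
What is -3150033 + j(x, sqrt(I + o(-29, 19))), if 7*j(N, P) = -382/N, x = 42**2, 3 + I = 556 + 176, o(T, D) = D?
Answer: -19448303933/6174 ≈ -3.1500e+6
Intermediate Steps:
I = 729 (I = -3 + (556 + 176) = -3 + 732 = 729)
x = 1764
j(N, P) = -382/(7*N) (j(N, P) = (-382/N)/7 = -382/(7*N))
-3150033 + j(x, sqrt(I + o(-29, 19))) = -3150033 - 382/7/1764 = -3150033 - 382/7*1/1764 = -3150033 - 191/6174 = -19448303933/6174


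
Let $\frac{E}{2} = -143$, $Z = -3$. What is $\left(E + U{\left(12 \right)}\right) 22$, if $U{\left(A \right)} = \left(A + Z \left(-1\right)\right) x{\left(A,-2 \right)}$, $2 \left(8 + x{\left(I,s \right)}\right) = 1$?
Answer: $-8767$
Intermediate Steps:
$E = -286$ ($E = 2 \left(-143\right) = -286$)
$x{\left(I,s \right)} = - \frac{15}{2}$ ($x{\left(I,s \right)} = -8 + \frac{1}{2} \cdot 1 = -8 + \frac{1}{2} = - \frac{15}{2}$)
$U{\left(A \right)} = - \frac{45}{2} - \frac{15 A}{2}$ ($U{\left(A \right)} = \left(A - -3\right) \left(- \frac{15}{2}\right) = \left(A + 3\right) \left(- \frac{15}{2}\right) = \left(3 + A\right) \left(- \frac{15}{2}\right) = - \frac{45}{2} - \frac{15 A}{2}$)
$\left(E + U{\left(12 \right)}\right) 22 = \left(-286 - \frac{225}{2}\right) 22 = \left(- \frac{797}{2}\right) 22 = -8767$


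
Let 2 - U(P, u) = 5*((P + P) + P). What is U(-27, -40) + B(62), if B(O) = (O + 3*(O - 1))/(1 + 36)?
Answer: 15304/37 ≈ 413.62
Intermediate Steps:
U(P, u) = 2 - 15*P (U(P, u) = 2 - 5*((P + P) + P) = 2 - 5*(2*P + P) = 2 - 5*3*P = 2 - 15*P)
B(O) = -3/37 + 4*O/37 (B(O) = (O + 3*(-1 + O))/37 = (O + (-3 + 3*O))*(1/37) = (-3 + 4*O)*(1/37) = -3/37 + 4*O/37)
U(-27, -40) + B(62) = (2 - 15*(-27)) + (-3/37 + (4/37)*62) = (2 + 405) + (-3/37 + 248/37) = 407 + 245/37 = 15304/37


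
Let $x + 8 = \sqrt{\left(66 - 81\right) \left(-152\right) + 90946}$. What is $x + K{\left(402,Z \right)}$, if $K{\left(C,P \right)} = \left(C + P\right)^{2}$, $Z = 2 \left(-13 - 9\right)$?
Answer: $128156 + \sqrt{93226} \approx 1.2846 \cdot 10^{5}$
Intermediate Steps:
$Z = -44$ ($Z = 2 \left(-22\right) = -44$)
$x = -8 + \sqrt{93226}$ ($x = -8 + \sqrt{\left(66 - 81\right) \left(-152\right) + 90946} = -8 + \sqrt{\left(-15\right) \left(-152\right) + 90946} = -8 + \sqrt{2280 + 90946} = -8 + \sqrt{93226} \approx 297.33$)
$x + K{\left(402,Z \right)} = \left(-8 + \sqrt{93226}\right) + \left(402 - 44\right)^{2} = \left(-8 + \sqrt{93226}\right) + 358^{2} = \left(-8 + \sqrt{93226}\right) + 128164 = 128156 + \sqrt{93226}$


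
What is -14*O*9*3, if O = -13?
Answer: 4914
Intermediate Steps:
-14*O*9*3 = -14*(-13*9)*3 = -(-1638)*3 = -14*(-351) = 4914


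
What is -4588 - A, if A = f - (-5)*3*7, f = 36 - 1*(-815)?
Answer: -5544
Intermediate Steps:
f = 851 (f = 36 + 815 = 851)
A = 956 (A = 851 - (-5)*3*7 = 851 - 1*(-15)*7 = 851 + 15*7 = 851 + 105 = 956)
-4588 - A = -4588 - 1*956 = -4588 - 956 = -5544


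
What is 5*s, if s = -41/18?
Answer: -205/18 ≈ -11.389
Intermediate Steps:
s = -41/18 (s = -41*1/18 = -41/18 ≈ -2.2778)
5*s = 5*(-41/18) = -205/18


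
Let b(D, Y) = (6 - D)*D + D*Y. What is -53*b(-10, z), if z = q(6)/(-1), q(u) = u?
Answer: 5300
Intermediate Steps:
z = -6 (z = 6/(-1) = 6*(-1) = -6)
b(D, Y) = D*Y + D*(6 - D) (b(D, Y) = D*(6 - D) + D*Y = D*Y + D*(6 - D))
-53*b(-10, z) = -(-530)*(6 - 6 - 1*(-10)) = -(-530)*(6 - 6 + 10) = -(-530)*10 = -53*(-100) = 5300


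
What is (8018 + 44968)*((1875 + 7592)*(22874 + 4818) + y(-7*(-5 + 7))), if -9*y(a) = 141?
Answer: 13890817619590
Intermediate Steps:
y(a) = -47/3 (y(a) = -⅑*141 = -47/3)
(8018 + 44968)*((1875 + 7592)*(22874 + 4818) + y(-7*(-5 + 7))) = (8018 + 44968)*((1875 + 7592)*(22874 + 4818) - 47/3) = 52986*(9467*27692 - 47/3) = 52986*(262160164 - 47/3) = 52986*(786480445/3) = 13890817619590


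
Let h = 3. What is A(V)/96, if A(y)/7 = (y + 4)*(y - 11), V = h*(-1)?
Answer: -49/48 ≈ -1.0208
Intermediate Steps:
V = -3 (V = 3*(-1) = -3)
A(y) = 7*(-11 + y)*(4 + y) (A(y) = 7*((y + 4)*(y - 11)) = 7*((4 + y)*(-11 + y)) = 7*((-11 + y)*(4 + y)) = 7*(-11 + y)*(4 + y))
A(V)/96 = (-308 - 49*(-3) + 7*(-3)**2)/96 = (-308 + 147 + 7*9)*(1/96) = (-308 + 147 + 63)*(1/96) = -98*1/96 = -49/48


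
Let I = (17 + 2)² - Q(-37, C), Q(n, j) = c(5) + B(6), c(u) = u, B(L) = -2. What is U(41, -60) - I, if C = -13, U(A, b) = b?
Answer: -418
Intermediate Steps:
Q(n, j) = 3 (Q(n, j) = 5 - 2 = 3)
I = 358 (I = (17 + 2)² - 1*3 = 19² - 3 = 361 - 3 = 358)
U(41, -60) - I = -60 - 1*358 = -60 - 358 = -418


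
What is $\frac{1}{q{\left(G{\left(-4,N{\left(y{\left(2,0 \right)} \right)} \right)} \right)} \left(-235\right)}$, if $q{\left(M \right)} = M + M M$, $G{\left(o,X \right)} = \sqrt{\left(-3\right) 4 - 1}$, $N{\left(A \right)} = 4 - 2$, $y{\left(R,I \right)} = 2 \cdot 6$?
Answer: $\frac{\sqrt{13}}{3055 \left(\sqrt{13} - i\right)} \approx 0.00030395 + 8.4301 \cdot 10^{-5} i$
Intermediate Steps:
$y{\left(R,I \right)} = 12$
$N{\left(A \right)} = 2$ ($N{\left(A \right)} = 4 - 2 = 2$)
$G{\left(o,X \right)} = i \sqrt{13}$ ($G{\left(o,X \right)} = \sqrt{-12 - 1} = \sqrt{-13} = i \sqrt{13}$)
$q{\left(M \right)} = M + M^{2}$
$\frac{1}{q{\left(G{\left(-4,N{\left(y{\left(2,0 \right)} \right)} \right)} \right)} \left(-235\right)} = \frac{1}{i \sqrt{13} \left(1 + i \sqrt{13}\right) \left(-235\right)} = \frac{1}{i \sqrt{13} \left(1 + i \sqrt{13}\right)} \left(- \frac{1}{235}\right) = - \frac{i \sqrt{13}}{13 \left(1 + i \sqrt{13}\right)} \left(- \frac{1}{235}\right) = \frac{i \sqrt{13}}{3055 \left(1 + i \sqrt{13}\right)}$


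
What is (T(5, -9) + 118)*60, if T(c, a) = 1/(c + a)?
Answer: 7065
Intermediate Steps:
T(c, a) = 1/(a + c)
(T(5, -9) + 118)*60 = (1/(-9 + 5) + 118)*60 = (1/(-4) + 118)*60 = (-1/4 + 118)*60 = (471/4)*60 = 7065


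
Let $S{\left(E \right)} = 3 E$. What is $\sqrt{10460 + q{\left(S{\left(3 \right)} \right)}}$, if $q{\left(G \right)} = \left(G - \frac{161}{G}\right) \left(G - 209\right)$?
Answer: $\frac{2 \sqrt{27535}}{3} \approx 110.62$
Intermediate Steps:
$q{\left(G \right)} = \left(-209 + G\right) \left(G - \frac{161}{G}\right)$ ($q{\left(G \right)} = \left(G - \frac{161}{G}\right) \left(-209 + G\right) = \left(-209 + G\right) \left(G - \frac{161}{G}\right)$)
$\sqrt{10460 + q{\left(S{\left(3 \right)} \right)}} = \sqrt{10460 + \left(-161 + \left(3 \cdot 3\right)^{2} - 209 \cdot 3 \cdot 3 + \frac{33649}{3 \cdot 3}\right)} = \sqrt{10460 + \left(-161 + 9^{2} - 1881 + \frac{33649}{9}\right)} = \sqrt{10460 + \left(-161 + 81 - 1881 + 33649 \cdot \frac{1}{9}\right)} = \sqrt{10460 + \left(-161 + 81 - 1881 + \frac{33649}{9}\right)} = \sqrt{10460 + \frac{16000}{9}} = \sqrt{\frac{110140}{9}} = \frac{2 \sqrt{27535}}{3}$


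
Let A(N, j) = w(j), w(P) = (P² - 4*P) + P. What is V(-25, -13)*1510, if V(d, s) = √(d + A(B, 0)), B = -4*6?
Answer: 7550*I ≈ 7550.0*I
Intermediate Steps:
B = -24
w(P) = P² - 3*P
A(N, j) = j*(-3 + j)
V(d, s) = √d (V(d, s) = √(d + 0*(-3 + 0)) = √(d + 0*(-3)) = √(d + 0) = √d)
V(-25, -13)*1510 = √(-25)*1510 = (5*I)*1510 = 7550*I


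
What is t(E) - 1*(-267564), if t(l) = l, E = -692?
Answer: 266872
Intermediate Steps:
t(E) - 1*(-267564) = -692 - 1*(-267564) = -692 + 267564 = 266872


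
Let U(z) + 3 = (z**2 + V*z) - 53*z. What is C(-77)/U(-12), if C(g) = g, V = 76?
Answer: 77/135 ≈ 0.57037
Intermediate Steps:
U(z) = -3 + z**2 + 23*z (U(z) = -3 + ((z**2 + 76*z) - 53*z) = -3 + (z**2 + 23*z) = -3 + z**2 + 23*z)
C(-77)/U(-12) = -77/(-3 + (-12)**2 + 23*(-12)) = -77/(-3 + 144 - 276) = -77/(-135) = -77*(-1/135) = 77/135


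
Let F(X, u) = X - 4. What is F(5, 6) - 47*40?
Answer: -1879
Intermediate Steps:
F(X, u) = -4 + X
F(5, 6) - 47*40 = (-4 + 5) - 47*40 = 1 - 1880 = -1879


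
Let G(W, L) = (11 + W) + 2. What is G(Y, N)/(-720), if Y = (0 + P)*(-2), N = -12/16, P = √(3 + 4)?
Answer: -13/720 + √7/360 ≈ -0.010706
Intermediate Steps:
P = √7 ≈ 2.6458
N = -¾ (N = -12*1/16 = -¾ ≈ -0.75000)
Y = -2*√7 (Y = (0 + √7)*(-2) = √7*(-2) = -2*√7 ≈ -5.2915)
G(W, L) = 13 + W
G(Y, N)/(-720) = (13 - 2*√7)/(-720) = (13 - 2*√7)*(-1/720) = -13/720 + √7/360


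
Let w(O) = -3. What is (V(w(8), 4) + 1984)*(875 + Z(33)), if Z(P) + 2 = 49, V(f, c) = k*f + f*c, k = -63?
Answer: 1992442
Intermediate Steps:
V(f, c) = -63*f + c*f (V(f, c) = -63*f + f*c = -63*f + c*f)
Z(P) = 47 (Z(P) = -2 + 49 = 47)
(V(w(8), 4) + 1984)*(875 + Z(33)) = (-3*(-63 + 4) + 1984)*(875 + 47) = (-3*(-59) + 1984)*922 = (177 + 1984)*922 = 2161*922 = 1992442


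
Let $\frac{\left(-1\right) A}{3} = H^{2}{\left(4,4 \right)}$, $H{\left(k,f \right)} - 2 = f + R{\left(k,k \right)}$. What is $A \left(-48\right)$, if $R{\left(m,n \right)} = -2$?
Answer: $2304$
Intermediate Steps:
$H{\left(k,f \right)} = f$ ($H{\left(k,f \right)} = 2 + \left(f - 2\right) = 2 + \left(-2 + f\right) = f$)
$A = -48$ ($A = - 3 \cdot 4^{2} = \left(-3\right) 16 = -48$)
$A \left(-48\right) = \left(-48\right) \left(-48\right) = 2304$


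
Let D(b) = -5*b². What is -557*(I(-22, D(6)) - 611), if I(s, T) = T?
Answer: 440587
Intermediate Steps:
-557*(I(-22, D(6)) - 611) = -557*(-5*6² - 611) = -557*(-5*36 - 611) = -557*(-180 - 611) = -557*(-791) = 440587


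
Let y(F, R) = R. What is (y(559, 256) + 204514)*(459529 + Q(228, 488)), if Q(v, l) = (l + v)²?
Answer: 199074322450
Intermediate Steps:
(y(559, 256) + 204514)*(459529 + Q(228, 488)) = (256 + 204514)*(459529 + (488 + 228)²) = 204770*(459529 + 716²) = 204770*(459529 + 512656) = 204770*972185 = 199074322450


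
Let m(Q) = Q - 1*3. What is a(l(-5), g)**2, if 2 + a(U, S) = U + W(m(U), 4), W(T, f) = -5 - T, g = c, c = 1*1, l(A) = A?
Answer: 16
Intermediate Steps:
c = 1
g = 1
m(Q) = -3 + Q (m(Q) = Q - 3 = -3 + Q)
a(U, S) = -4 (a(U, S) = -2 + (U + (-5 - (-3 + U))) = -2 + (U + (-5 + (3 - U))) = -2 + (U + (-2 - U)) = -2 - 2 = -4)
a(l(-5), g)**2 = (-4)**2 = 16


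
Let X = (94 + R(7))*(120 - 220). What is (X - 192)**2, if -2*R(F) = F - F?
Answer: 92006464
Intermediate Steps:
R(F) = 0 (R(F) = -(F - F)/2 = -1/2*0 = 0)
X = -9400 (X = (94 + 0)*(120 - 220) = 94*(-100) = -9400)
(X - 192)**2 = (-9400 - 192)**2 = (-9592)**2 = 92006464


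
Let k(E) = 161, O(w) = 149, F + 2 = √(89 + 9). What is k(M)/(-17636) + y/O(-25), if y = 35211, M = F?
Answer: 620957207/2627764 ≈ 236.31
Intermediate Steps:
F = -2 + 7*√2 (F = -2 + √(89 + 9) = -2 + √98 = -2 + 7*√2 ≈ 7.8995)
M = -2 + 7*√2 ≈ 7.8995
k(M)/(-17636) + y/O(-25) = 161/(-17636) + 35211/149 = 161*(-1/17636) + 35211*(1/149) = -161/17636 + 35211/149 = 620957207/2627764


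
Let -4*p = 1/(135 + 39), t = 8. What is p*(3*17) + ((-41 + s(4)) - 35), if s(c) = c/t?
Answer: -17533/232 ≈ -75.573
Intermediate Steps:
s(c) = c/8
p = -1/696 (p = -1/(4*(135 + 39)) = -¼/174 = -¼*1/174 = -1/696 ≈ -0.0014368)
p*(3*17) + ((-41 + s(4)) - 35) = -17/232 + ((-41 + (⅛)*4) - 35) = -1/696*51 + ((-41 + ½) - 35) = -17/232 + (-81/2 - 35) = -17/232 - 151/2 = -17533/232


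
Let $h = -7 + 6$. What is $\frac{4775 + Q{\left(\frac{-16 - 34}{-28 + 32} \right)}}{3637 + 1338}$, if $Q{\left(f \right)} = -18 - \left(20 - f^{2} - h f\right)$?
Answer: $\frac{19623}{19900} \approx 0.98608$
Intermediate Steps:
$h = -1$
$Q{\left(f \right)} = -38 + f^{2} - f$ ($Q{\left(f \right)} = -18 - \left(20 + f - f^{2}\right) = -38 + f^{2} - f$)
$\frac{4775 + Q{\left(\frac{-16 - 34}{-28 + 32} \right)}}{3637 + 1338} = \frac{4775 - \left(38 - \frac{\left(-16 - 34\right)^{2}}{\left(-28 + 32\right)^{2}} + \frac{-16 - 34}{-28 + 32}\right)}{3637 + 1338} = \frac{4775 - \left(38 - \frac{625}{4} - \frac{25}{2}\right)}{4975} = \left(4775 - \left(38 - \frac{625}{4} - \frac{25}{2}\right)\right) \frac{1}{4975} = \left(4775 - \left(\frac{51}{2} - \frac{625}{4}\right)\right) \frac{1}{4975} = \left(4775 + \left(-38 + \frac{625}{4} + \frac{25}{2}\right)\right) \frac{1}{4975} = \left(4775 + \frac{523}{4}\right) \frac{1}{4975} = \frac{19623}{4} \cdot \frac{1}{4975} = \frac{19623}{19900}$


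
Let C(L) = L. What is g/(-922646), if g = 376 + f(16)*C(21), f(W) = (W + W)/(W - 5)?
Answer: -2404/5074553 ≈ -0.00047374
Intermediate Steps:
f(W) = 2*W/(-5 + W) (f(W) = (2*W)/(-5 + W) = 2*W/(-5 + W))
g = 4808/11 (g = 376 + (2*16/(-5 + 16))*21 = 376 + (2*16/11)*21 = 376 + (2*16*(1/11))*21 = 376 + (32/11)*21 = 376 + 672/11 = 4808/11 ≈ 437.09)
g/(-922646) = (4808/11)/(-922646) = (4808/11)*(-1/922646) = -2404/5074553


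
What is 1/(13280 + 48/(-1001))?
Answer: 1001/13293232 ≈ 7.5302e-5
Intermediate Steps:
1/(13280 + 48/(-1001)) = 1/(13280 - 1/1001*48) = 1/(13280 - 48/1001) = 1/(13293232/1001) = 1001/13293232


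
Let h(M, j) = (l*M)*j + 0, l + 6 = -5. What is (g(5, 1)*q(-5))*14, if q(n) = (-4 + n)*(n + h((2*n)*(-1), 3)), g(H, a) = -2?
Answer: -84420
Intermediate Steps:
l = -11 (l = -6 - 5 = -11)
h(M, j) = -11*M*j (h(M, j) = (-11*M)*j + 0 = -11*M*j + 0 = -11*M*j)
q(n) = 67*n*(-4 + n) (q(n) = (-4 + n)*(n - 11*(2*n)*(-1)*3) = (-4 + n)*(n - 11*(-2*n)*3) = (-4 + n)*(n + 66*n) = (-4 + n)*(67*n) = 67*n*(-4 + n))
(g(5, 1)*q(-5))*14 = -134*(-5)*(-4 - 5)*14 = -134*(-5)*(-9)*14 = -2*3015*14 = -6030*14 = -84420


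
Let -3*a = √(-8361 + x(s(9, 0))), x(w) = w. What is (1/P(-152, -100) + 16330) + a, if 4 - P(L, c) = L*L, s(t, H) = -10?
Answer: 377222999/23100 - I*√8371/3 ≈ 16330.0 - 30.498*I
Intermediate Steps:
P(L, c) = 4 - L² (P(L, c) = 4 - L*L = 4 - L²)
a = -I*√8371/3 (a = -√(-8361 - 10)/3 = -I*√8371/3 ≈ -30.498*I)
(1/P(-152, -100) + 16330) + a = (1/(4 - 1*(-152)²) + 16330) - I*√8371/3 = (1/(4 - 1*23104) + 16330) - I*√8371/3 = (1/(4 - 23104) + 16330) - I*√8371/3 = (1/(-23100) + 16330) - I*√8371/3 = (-1/23100 + 16330) - I*√8371/3 = 377222999/23100 - I*√8371/3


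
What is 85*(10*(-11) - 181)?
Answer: -24735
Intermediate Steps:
85*(10*(-11) - 181) = 85*(-110 - 181) = 85*(-291) = -24735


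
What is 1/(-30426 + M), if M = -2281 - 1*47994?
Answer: -1/80701 ≈ -1.2391e-5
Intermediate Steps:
M = -50275 (M = -2281 - 47994 = -50275)
1/(-30426 + M) = 1/(-30426 - 50275) = 1/(-80701) = -1/80701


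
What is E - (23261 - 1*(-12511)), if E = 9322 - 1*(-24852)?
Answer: -1598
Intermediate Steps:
E = 34174 (E = 9322 + 24852 = 34174)
E - (23261 - 1*(-12511)) = 34174 - (23261 - 1*(-12511)) = 34174 - (23261 + 12511) = 34174 - 1*35772 = 34174 - 35772 = -1598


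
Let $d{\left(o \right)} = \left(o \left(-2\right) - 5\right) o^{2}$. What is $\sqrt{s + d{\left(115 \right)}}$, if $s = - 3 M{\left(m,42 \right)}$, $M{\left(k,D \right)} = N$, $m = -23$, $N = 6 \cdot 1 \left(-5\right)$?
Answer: $i \sqrt{3107785} \approx 1762.9 i$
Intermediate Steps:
$d{\left(o \right)} = o^{2} \left(-5 - 2 o\right)$ ($d{\left(o \right)} = \left(- 2 o - 5\right) o^{2} = \left(-5 - 2 o\right) o^{2} = o^{2} \left(-5 - 2 o\right)$)
$N = -30$ ($N = 6 \left(-5\right) = -30$)
$M{\left(k,D \right)} = -30$
$s = 90$ ($s = \left(-3\right) \left(-30\right) = 90$)
$\sqrt{s + d{\left(115 \right)}} = \sqrt{90 + 115^{2} \left(-5 - 230\right)} = \sqrt{90 + 13225 \left(-5 - 230\right)} = \sqrt{90 + 13225 \left(-235\right)} = \sqrt{90 - 3107875} = \sqrt{-3107785} = i \sqrt{3107785}$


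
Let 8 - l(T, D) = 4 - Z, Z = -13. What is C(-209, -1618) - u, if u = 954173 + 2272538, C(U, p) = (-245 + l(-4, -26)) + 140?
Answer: -3226825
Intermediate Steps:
l(T, D) = -9 (l(T, D) = 8 - (4 - 1*(-13)) = 8 - (4 + 13) = 8 - 1*17 = 8 - 17 = -9)
C(U, p) = -114 (C(U, p) = (-245 - 9) + 140 = -254 + 140 = -114)
u = 3226711
C(-209, -1618) - u = -114 - 1*3226711 = -114 - 3226711 = -3226825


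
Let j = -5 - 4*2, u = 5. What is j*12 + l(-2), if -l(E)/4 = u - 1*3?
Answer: -164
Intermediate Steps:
j = -13 (j = -5 - 8 = -13)
l(E) = -8 (l(E) = -4*(5 - 1*3) = -4*(5 - 3) = -4*2 = -8)
j*12 + l(-2) = -13*12 - 8 = -156 - 8 = -164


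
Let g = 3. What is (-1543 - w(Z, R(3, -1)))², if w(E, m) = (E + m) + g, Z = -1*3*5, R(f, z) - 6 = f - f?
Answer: 2362369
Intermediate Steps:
R(f, z) = 6 (R(f, z) = 6 + (f - f) = 6 + 0 = 6)
Z = -15 (Z = -3*5 = -15)
w(E, m) = 3 + E + m (w(E, m) = (E + m) + 3 = 3 + E + m)
(-1543 - w(Z, R(3, -1)))² = (-1543 - (3 - 15 + 6))² = (-1543 - 1*(-6))² = (-1543 + 6)² = (-1537)² = 2362369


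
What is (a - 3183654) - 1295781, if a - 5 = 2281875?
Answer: -2197555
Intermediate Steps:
a = 2281880 (a = 5 + 2281875 = 2281880)
(a - 3183654) - 1295781 = (2281880 - 3183654) - 1295781 = -901774 - 1295781 = -2197555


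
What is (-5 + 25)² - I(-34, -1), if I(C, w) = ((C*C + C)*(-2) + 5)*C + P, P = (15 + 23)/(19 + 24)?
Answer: -3256256/43 ≈ -75727.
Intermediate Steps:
P = 38/43 ≈ 0.88372
I(C, w) = 38/43 + C*(5 - 2*C - 2*C²) (I(C, w) = ((C*C + C)*(-2) + 5)*C + 38/43 = ((C² + C)*(-2) + 5)*C + 38/43 = ((C + C²)*(-2) + 5)*C + 38/43 = ((-2*C - 2*C²) + 5)*C + 38/43 = (5 - 2*C - 2*C²)*C + 38/43 = C*(5 - 2*C - 2*C²) + 38/43 = 38/43 + C*(5 - 2*C - 2*C²))
(-5 + 25)² - I(-34, -1) = (-5 + 25)² - (38/43 - 2*(-34)² - 2*(-34)³ + 5*(-34)) = 20² - (38/43 - 2*1156 - 2*(-39304) - 170) = 400 - (38/43 - 2312 + 78608 - 170) = 400 - 1*3273456/43 = 400 - 3273456/43 = -3256256/43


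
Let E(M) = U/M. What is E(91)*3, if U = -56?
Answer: -24/13 ≈ -1.8462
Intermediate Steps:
E(M) = -56/M
E(91)*3 = -56/91*3 = -56*1/91*3 = -8/13*3 = -24/13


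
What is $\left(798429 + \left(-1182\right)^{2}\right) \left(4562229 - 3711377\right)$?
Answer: $1868090661156$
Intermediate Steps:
$\left(798429 + \left(-1182\right)^{2}\right) \left(4562229 - 3711377\right) = \left(798429 + 1397124\right) 850852 = 2195553 \cdot 850852 = 1868090661156$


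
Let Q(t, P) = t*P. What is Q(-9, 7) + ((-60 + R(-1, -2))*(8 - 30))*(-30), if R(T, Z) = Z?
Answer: -40983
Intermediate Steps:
Q(t, P) = P*t
Q(-9, 7) + ((-60 + R(-1, -2))*(8 - 30))*(-30) = 7*(-9) + ((-60 - 2)*(8 - 30))*(-30) = -63 - 62*(-22)*(-30) = -63 + 1364*(-30) = -63 - 40920 = -40983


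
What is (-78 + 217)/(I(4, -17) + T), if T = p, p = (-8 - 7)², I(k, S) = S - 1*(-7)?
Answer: 139/215 ≈ 0.64651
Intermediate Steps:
I(k, S) = 7 + S (I(k, S) = S + 7 = 7 + S)
p = 225 (p = (-15)² = 225)
T = 225
(-78 + 217)/(I(4, -17) + T) = (-78 + 217)/((7 - 17) + 225) = 139/(-10 + 225) = 139/215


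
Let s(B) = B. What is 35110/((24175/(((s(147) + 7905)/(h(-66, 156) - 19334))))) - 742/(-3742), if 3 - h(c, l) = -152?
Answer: -23795159303/57832900005 ≈ -0.41145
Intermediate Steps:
h(c, l) = 155 (h(c, l) = 3 - 1*(-152) = 3 + 152 = 155)
35110/((24175/(((s(147) + 7905)/(h(-66, 156) - 19334))))) - 742/(-3742) = 35110/((24175/(((147 + 7905)/(155 - 19334))))) - 742/(-3742) = 35110/((24175/((8052/(-19179))))) - 742*(-1/3742) = 35110/((24175/((8052*(-1/19179))))) + 371/1871 = 35110/((24175/(-2684/6393))) + 371/1871 = 35110/((24175*(-6393/2684))) + 371/1871 = 35110/(-154550775/2684) + 371/1871 = 35110*(-2684/154550775) + 371/1871 = -18847048/30910155 + 371/1871 = -23795159303/57832900005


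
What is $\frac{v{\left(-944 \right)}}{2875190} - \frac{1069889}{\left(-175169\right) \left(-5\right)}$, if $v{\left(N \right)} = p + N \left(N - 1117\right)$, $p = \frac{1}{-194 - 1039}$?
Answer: $- \frac{338360879972207}{620993245716630} \approx -0.54487$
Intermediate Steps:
$p = - \frac{1}{1233}$ ($p = \frac{1}{-1233} = - \frac{1}{1233} \approx -0.00081103$)
$v{\left(N \right)} = - \frac{1}{1233} + N \left(-1117 + N\right)$ ($v{\left(N \right)} = - \frac{1}{1233} + N \left(N - 1117\right) = - \frac{1}{1233} + N \left(-1117 + N\right)$)
$\frac{v{\left(-944 \right)}}{2875190} - \frac{1069889}{\left(-175169\right) \left(-5\right)} = \frac{- \frac{1}{1233} + \left(-944\right)^{2} - -1054448}{2875190} - \frac{1069889}{\left(-175169\right) \left(-5\right)} = \left(- \frac{1}{1233} + 891136 + 1054448\right) \frac{1}{2875190} - \frac{1069889}{875845} = \frac{2398905071}{1233} \cdot \frac{1}{2875190} - \frac{1069889}{875845} = \frac{2398905071}{3545109270} - \frac{1069889}{875845} = - \frac{338360879972207}{620993245716630}$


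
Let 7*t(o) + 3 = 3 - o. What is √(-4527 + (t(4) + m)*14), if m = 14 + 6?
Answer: I*√4255 ≈ 65.23*I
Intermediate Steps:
t(o) = -o/7 (t(o) = -3/7 + (3 - o)/7 = -3/7 + (3/7 - o/7) = -o/7)
m = 20
√(-4527 + (t(4) + m)*14) = √(-4527 + (-⅐*4 + 20)*14) = √(-4527 + (-4/7 + 20)*14) = √(-4527 + (136/7)*14) = √(-4527 + 272) = √(-4255) = I*√4255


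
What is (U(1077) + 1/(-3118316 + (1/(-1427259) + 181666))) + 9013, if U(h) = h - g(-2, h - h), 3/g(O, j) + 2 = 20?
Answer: 253740751649223635/25148160854106 ≈ 10090.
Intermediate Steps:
g(O, j) = ⅙ (g(O, j) = 3/(-2 + 20) = 3/18 = 3*(1/18) = ⅙)
U(h) = -⅙ + h (U(h) = h - 1*⅙ = h - ⅙ = -⅙ + h)
(U(1077) + 1/(-3118316 + (1/(-1427259) + 181666))) + 9013 = ((-⅙ + 1077) + 1/(-3118316 + (1/(-1427259) + 181666))) + 9013 = (6461/6 + 1/(-3118316 + (-1/1427259 + 181666))) + 9013 = (6461/6 + 1/(-3118316 + 259284433493/1427259)) + 9013 = (6461/6 + 1/(-4191360142351/1427259)) + 9013 = (6461/6 - 1427259/4191360142351) + 9013 = 27080377871166257/25148160854106 + 9013 = 253740751649223635/25148160854106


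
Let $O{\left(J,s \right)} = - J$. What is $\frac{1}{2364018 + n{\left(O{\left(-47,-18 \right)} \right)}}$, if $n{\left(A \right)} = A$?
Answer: $\frac{1}{2364065} \approx 4.23 \cdot 10^{-7}$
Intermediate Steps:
$\frac{1}{2364018 + n{\left(O{\left(-47,-18 \right)} \right)}} = \frac{1}{2364018 - -47} = \frac{1}{2364018 + 47} = \frac{1}{2364065}$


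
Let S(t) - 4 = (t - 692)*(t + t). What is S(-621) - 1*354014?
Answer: 1276736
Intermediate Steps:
S(t) = 4 + 2*t*(-692 + t) (S(t) = 4 + (t - 692)*(t + t) = 4 + (-692 + t)*(2*t) = 4 + 2*t*(-692 + t))
S(-621) - 1*354014 = (4 - 1384*(-621) + 2*(-621)²) - 1*354014 = (4 + 859464 + 2*385641) - 354014 = (4 + 859464 + 771282) - 354014 = 1630750 - 354014 = 1276736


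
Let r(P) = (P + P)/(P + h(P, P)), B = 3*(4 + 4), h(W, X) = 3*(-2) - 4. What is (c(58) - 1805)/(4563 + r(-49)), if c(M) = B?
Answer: -105079/269315 ≈ -0.39017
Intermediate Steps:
h(W, X) = -10 (h(W, X) = -6 - 4 = -10)
B = 24 (B = 3*8 = 24)
c(M) = 24
r(P) = 2*P/(-10 + P) (r(P) = (P + P)/(P - 10) = (2*P)/(-10 + P) = 2*P/(-10 + P))
(c(58) - 1805)/(4563 + r(-49)) = (24 - 1805)/(4563 + 2*(-49)/(-10 - 49)) = -1781/(4563 + 2*(-49)/(-59)) = -1781/(4563 + 2*(-49)*(-1/59)) = -1781/(4563 + 98/59) = -1781/269315/59 = -1781*59/269315 = -105079/269315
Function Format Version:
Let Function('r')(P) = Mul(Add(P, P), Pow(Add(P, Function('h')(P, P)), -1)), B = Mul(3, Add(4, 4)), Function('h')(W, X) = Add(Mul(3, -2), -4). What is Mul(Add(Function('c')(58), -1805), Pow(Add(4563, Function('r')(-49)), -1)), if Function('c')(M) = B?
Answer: Rational(-105079, 269315) ≈ -0.39017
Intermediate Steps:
Function('h')(W, X) = -10 (Function('h')(W, X) = Add(-6, -4) = -10)
B = 24 (B = Mul(3, 8) = 24)
Function('c')(M) = 24
Function('r')(P) = Mul(2, P, Pow(Add(-10, P), -1)) (Function('r')(P) = Mul(Add(P, P), Pow(Add(P, -10), -1)) = Mul(Mul(2, P), Pow(Add(-10, P), -1)) = Mul(2, P, Pow(Add(-10, P), -1)))
Mul(Add(Function('c')(58), -1805), Pow(Add(4563, Function('r')(-49)), -1)) = Mul(Add(24, -1805), Pow(Add(4563, Mul(2, -49, Pow(Add(-10, -49), -1))), -1)) = Mul(-1781, Pow(Add(4563, Mul(2, -49, Pow(-59, -1))), -1)) = Mul(-1781, Pow(Add(4563, Mul(2, -49, Rational(-1, 59))), -1)) = Mul(-1781, Pow(Add(4563, Rational(98, 59)), -1)) = Mul(-1781, Pow(Rational(269315, 59), -1)) = Mul(-1781, Rational(59, 269315)) = Rational(-105079, 269315)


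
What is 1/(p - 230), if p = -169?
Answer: -1/399 ≈ -0.0025063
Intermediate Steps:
1/(p - 230) = 1/(-169 - 230) = 1/(-399) = -1/399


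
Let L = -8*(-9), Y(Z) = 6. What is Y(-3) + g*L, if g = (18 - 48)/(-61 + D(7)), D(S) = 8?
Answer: 2478/53 ≈ 46.755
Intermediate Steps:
g = 30/53 (g = (18 - 48)/(-61 + 8) = -30/(-53) = -30*(-1/53) = 30/53 ≈ 0.56604)
L = 72
Y(-3) + g*L = 6 + (30/53)*72 = 6 + 2160/53 = 2478/53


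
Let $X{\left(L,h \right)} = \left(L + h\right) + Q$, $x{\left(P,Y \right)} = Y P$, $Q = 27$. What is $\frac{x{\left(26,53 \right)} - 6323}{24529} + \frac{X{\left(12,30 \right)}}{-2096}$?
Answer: $- \frac{12057221}{51412784} \approx -0.23452$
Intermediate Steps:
$x{\left(P,Y \right)} = P Y$
$X{\left(L,h \right)} = 27 + L + h$ ($X{\left(L,h \right)} = \left(L + h\right) + 27 = 27 + L + h$)
$\frac{x{\left(26,53 \right)} - 6323}{24529} + \frac{X{\left(12,30 \right)}}{-2096} = \frac{26 \cdot 53 - 6323}{24529} + \frac{27 + 12 + 30}{-2096} = \left(1378 - 6323\right) \frac{1}{24529} + 69 \left(- \frac{1}{2096}\right) = \left(-4945\right) \frac{1}{24529} - \frac{69}{2096} = - \frac{4945}{24529} - \frac{69}{2096} = - \frac{12057221}{51412784}$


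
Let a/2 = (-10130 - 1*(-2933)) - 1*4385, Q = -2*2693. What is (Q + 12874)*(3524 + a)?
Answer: -147064320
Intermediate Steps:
Q = -5386
a = -23164 (a = 2*((-10130 - 1*(-2933)) - 1*4385) = 2*((-10130 + 2933) - 4385) = 2*(-7197 - 4385) = 2*(-11582) = -23164)
(Q + 12874)*(3524 + a) = (-5386 + 12874)*(3524 - 23164) = 7488*(-19640) = -147064320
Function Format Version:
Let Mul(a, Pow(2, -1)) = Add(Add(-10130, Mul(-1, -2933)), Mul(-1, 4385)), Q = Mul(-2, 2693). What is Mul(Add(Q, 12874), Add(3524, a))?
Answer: -147064320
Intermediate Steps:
Q = -5386
a = -23164 (a = Mul(2, Add(Add(-10130, Mul(-1, -2933)), Mul(-1, 4385))) = Mul(2, Add(Add(-10130, 2933), -4385)) = Mul(2, Add(-7197, -4385)) = Mul(2, -11582) = -23164)
Mul(Add(Q, 12874), Add(3524, a)) = Mul(Add(-5386, 12874), Add(3524, -23164)) = Mul(7488, -19640) = -147064320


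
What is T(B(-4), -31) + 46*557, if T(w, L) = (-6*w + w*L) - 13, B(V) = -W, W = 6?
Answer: 25831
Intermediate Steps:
B(V) = -6 (B(V) = -1*6 = -6)
T(w, L) = -13 - 6*w + L*w (T(w, L) = (-6*w + L*w) - 13 = -13 - 6*w + L*w)
T(B(-4), -31) + 46*557 = (-13 - 6*(-6) - 31*(-6)) + 46*557 = (-13 + 36 + 186) + 25622 = 209 + 25622 = 25831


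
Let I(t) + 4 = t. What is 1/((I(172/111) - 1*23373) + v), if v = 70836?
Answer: 111/5268121 ≈ 2.1070e-5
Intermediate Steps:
I(t) = -4 + t
1/((I(172/111) - 1*23373) + v) = 1/(((-4 + 172/111) - 1*23373) + 70836) = 1/(((-4 + 172*(1/111)) - 23373) + 70836) = 1/(((-4 + 172/111) - 23373) + 70836) = 1/((-272/111 - 23373) + 70836) = 1/(-2594675/111 + 70836) = 1/(5268121/111) = 111/5268121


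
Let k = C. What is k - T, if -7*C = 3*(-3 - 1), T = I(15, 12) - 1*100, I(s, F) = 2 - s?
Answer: 803/7 ≈ 114.71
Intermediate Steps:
T = -113 (T = (2 - 1*15) - 1*100 = (2 - 15) - 100 = -13 - 100 = -113)
C = 12/7 (C = -3*(-3 - 1)/7 = -3*(-4)/7 = -⅐*(-12) = 12/7 ≈ 1.7143)
k = 12/7 ≈ 1.7143
k - T = 12/7 - 1*(-113) = 12/7 + 113 = 803/7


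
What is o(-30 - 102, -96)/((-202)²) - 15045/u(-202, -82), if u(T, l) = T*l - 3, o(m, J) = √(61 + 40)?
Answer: -15045/16561 + √101/40804 ≈ -0.90821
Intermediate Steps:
o(m, J) = √101
u(T, l) = -3 + T*l
o(-30 - 102, -96)/((-202)²) - 15045/u(-202, -82) = √101/((-202)²) - 15045/(-3 - 202*(-82)) = √101/40804 - 15045/(-3 + 16564) = √101*(1/40804) - 15045/16561 = √101/40804 - 15045*1/16561 = √101/40804 - 15045/16561 = -15045/16561 + √101/40804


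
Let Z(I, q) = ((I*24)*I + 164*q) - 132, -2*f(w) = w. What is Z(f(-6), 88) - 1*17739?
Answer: -3223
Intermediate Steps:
f(w) = -w/2
Z(I, q) = -132 + 24*I² + 164*q (Z(I, q) = ((24*I)*I + 164*q) - 132 = (24*I² + 164*q) - 132 = -132 + 24*I² + 164*q)
Z(f(-6), 88) - 1*17739 = (-132 + 24*(-½*(-6))² + 164*88) - 1*17739 = (-132 + 24*3² + 14432) - 17739 = (-132 + 24*9 + 14432) - 17739 = (-132 + 216 + 14432) - 17739 = 14516 - 17739 = -3223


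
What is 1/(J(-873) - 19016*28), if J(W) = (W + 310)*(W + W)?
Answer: 1/450550 ≈ 2.2195e-6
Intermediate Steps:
J(W) = 2*W*(310 + W) (J(W) = (310 + W)*(2*W) = 2*W*(310 + W))
1/(J(-873) - 19016*28) = 1/(2*(-873)*(310 - 873) - 19016*28) = 1/(2*(-873)*(-563) - 532448) = 1/(982998 - 532448) = 1/450550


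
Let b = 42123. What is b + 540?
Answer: 42663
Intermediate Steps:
b + 540 = 42123 + 540 = 42663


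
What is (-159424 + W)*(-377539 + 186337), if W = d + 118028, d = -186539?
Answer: 43581627870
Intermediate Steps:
W = -68511 (W = -186539 + 118028 = -68511)
(-159424 + W)*(-377539 + 186337) = (-159424 - 68511)*(-377539 + 186337) = -227935*(-191202) = 43581627870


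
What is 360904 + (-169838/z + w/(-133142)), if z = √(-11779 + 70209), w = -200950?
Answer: 24025840659/66571 - 84919*√58430/29215 ≈ 3.6020e+5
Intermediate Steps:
z = √58430 ≈ 241.72
360904 + (-169838/z + w/(-133142)) = 360904 + (-169838*√58430/58430 - 200950/(-133142)) = 360904 + (-84919*√58430/29215 - 200950*(-1/133142)) = 360904 + (-84919*√58430/29215 + 100475/66571) = 360904 + (100475/66571 - 84919*√58430/29215) = 24025840659/66571 - 84919*√58430/29215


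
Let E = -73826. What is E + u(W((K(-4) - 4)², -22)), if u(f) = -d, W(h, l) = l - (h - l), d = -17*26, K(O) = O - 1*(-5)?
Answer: -73384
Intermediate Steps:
K(O) = 5 + O (K(O) = O + 5 = 5 + O)
d = -442
W(h, l) = -h + 2*l (W(h, l) = l + (l - h) = -h + 2*l)
u(f) = 442 (u(f) = -1*(-442) = 442)
E + u(W((K(-4) - 4)², -22)) = -73826 + 442 = -73384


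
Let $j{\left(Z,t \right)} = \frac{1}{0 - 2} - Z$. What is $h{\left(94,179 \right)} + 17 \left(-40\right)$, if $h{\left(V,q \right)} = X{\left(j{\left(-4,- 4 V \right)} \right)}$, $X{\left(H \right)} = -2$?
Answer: $-682$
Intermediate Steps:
$j{\left(Z,t \right)} = - \frac{1}{2} - Z$ ($j{\left(Z,t \right)} = \frac{1}{-2} - Z = - \frac{1}{2} - Z$)
$h{\left(V,q \right)} = -2$
$h{\left(94,179 \right)} + 17 \left(-40\right) = -2 + 17 \left(-40\right) = -2 - 680 = -682$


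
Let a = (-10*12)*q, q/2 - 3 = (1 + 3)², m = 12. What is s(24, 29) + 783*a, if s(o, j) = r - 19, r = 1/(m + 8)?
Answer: -71409979/20 ≈ -3.5705e+6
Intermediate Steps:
r = 1/20 (r = 1/(12 + 8) = 1/20 ≈ 0.050000)
q = 38 (q = 6 + 2*(1 + 3)² = 6 + 2*4² = 6 + 2*16 = 6 + 32 = 38)
s(o, j) = -379/20 (s(o, j) = 1/20 - 19 = -379/20)
a = -4560 (a = -10*12*38 = -120*38 = -4560)
s(24, 29) + 783*a = -379/20 + 783*(-4560) = -379/20 - 3570480 = -71409979/20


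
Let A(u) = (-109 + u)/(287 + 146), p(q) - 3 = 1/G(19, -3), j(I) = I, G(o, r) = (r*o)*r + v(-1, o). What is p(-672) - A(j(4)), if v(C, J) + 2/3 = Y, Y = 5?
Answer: 739803/227758 ≈ 3.2482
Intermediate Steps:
v(C, J) = 13/3 (v(C, J) = -2/3 + 5 = 13/3)
G(o, r) = 13/3 + o*r**2 (G(o, r) = (r*o)*r + 13/3 = (o*r)*r + 13/3 = o*r**2 + 13/3 = 13/3 + o*r**2)
p(q) = 1581/526 (p(q) = 3 + 1/(13/3 + 19*(-3)**2) = 3 + 1/(13/3 + 19*9) = 3 + 1/(13/3 + 171) = 3 + 1/(526/3) = 3 + 3/526 = 1581/526)
A(u) = -109/433 + u/433 (A(u) = (-109 + u)/433 = (-109 + u)*(1/433) = -109/433 + u/433)
p(-672) - A(j(4)) = 1581/526 - (-109/433 + (1/433)*4) = 1581/526 - (-109/433 + 4/433) = 1581/526 - 1*(-105/433) = 1581/526 + 105/433 = 739803/227758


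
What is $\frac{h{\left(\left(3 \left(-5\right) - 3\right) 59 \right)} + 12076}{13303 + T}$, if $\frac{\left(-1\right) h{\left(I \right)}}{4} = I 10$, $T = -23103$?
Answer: $- \frac{13639}{2450} \approx -5.5669$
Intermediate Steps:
$h{\left(I \right)} = - 40 I$ ($h{\left(I \right)} = - 4 I 10 = - 4 \cdot 10 I = - 40 I$)
$\frac{h{\left(\left(3 \left(-5\right) - 3\right) 59 \right)} + 12076}{13303 + T} = \frac{- 40 \left(3 \left(-5\right) - 3\right) 59 + 12076}{13303 - 23103} = \frac{- 40 \left(-15 - 3\right) 59 + 12076}{-9800} = \left(- 40 \left(\left(-18\right) 59\right) + 12076\right) \left(- \frac{1}{9800}\right) = \left(\left(-40\right) \left(-1062\right) + 12076\right) \left(- \frac{1}{9800}\right) = \left(42480 + 12076\right) \left(- \frac{1}{9800}\right) = 54556 \left(- \frac{1}{9800}\right) = - \frac{13639}{2450}$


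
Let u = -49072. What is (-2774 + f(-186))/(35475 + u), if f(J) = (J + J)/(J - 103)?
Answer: 801314/3929533 ≈ 0.20392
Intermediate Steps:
f(J) = 2*J/(-103 + J) (f(J) = (2*J)/(-103 + J) = 2*J/(-103 + J))
(-2774 + f(-186))/(35475 + u) = (-2774 + 2*(-186)/(-103 - 186))/(35475 - 49072) = (-2774 + 2*(-186)/(-289))/(-13597) = (-2774 + 2*(-186)*(-1/289))*(-1/13597) = (-2774 + 372/289)*(-1/13597) = -801314/289*(-1/13597) = 801314/3929533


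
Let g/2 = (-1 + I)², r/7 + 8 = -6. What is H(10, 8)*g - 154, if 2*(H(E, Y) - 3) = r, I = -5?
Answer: -3466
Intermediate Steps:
r = -98 (r = -56 + 7*(-6) = -56 - 42 = -98)
g = 72 (g = 2*(-1 - 5)² = 2*(-6)² = 2*36 = 72)
H(E, Y) = -46 (H(E, Y) = 3 + (½)*(-98) = 3 - 49 = -46)
H(10, 8)*g - 154 = -46*72 - 154 = -3312 - 154 = -3466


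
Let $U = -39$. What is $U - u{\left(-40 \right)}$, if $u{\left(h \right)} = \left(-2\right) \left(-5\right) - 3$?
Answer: $-46$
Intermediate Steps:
$u{\left(h \right)} = 7$ ($u{\left(h \right)} = 10 - 3 = 7$)
$U - u{\left(-40 \right)} = -39 - 7 = -46$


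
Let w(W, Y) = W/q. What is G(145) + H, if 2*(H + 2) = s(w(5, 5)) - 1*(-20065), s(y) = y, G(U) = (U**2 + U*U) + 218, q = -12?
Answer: 1255159/24 ≈ 52298.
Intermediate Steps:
w(W, Y) = -W/12 (w(W, Y) = W/(-12) = W*(-1/12) = -W/12)
G(U) = 218 + 2*U**2 (G(U) = (U**2 + U**2) + 218 = 2*U**2 + 218 = 218 + 2*U**2)
H = 240727/24 (H = -2 + (-1/12*5 - 1*(-20065))/2 = -2 + (-5/12 + 20065)/2 = -2 + (1/2)*(240775/12) = -2 + 240775/24 = 240727/24 ≈ 10030.)
G(145) + H = (218 + 2*145**2) + 240727/24 = (218 + 2*21025) + 240727/24 = (218 + 42050) + 240727/24 = 42268 + 240727/24 = 1255159/24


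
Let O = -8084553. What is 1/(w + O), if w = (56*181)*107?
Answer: -1/7000001 ≈ -1.4286e-7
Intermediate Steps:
w = 1084552 (w = 10136*107 = 1084552)
1/(w + O) = 1/(1084552 - 8084553) = 1/(-7000001) = -1/7000001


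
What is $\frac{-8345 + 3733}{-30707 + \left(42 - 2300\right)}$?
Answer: $\frac{4612}{32965} \approx 0.13991$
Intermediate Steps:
$\frac{-8345 + 3733}{-30707 + \left(42 - 2300\right)} = - \frac{4612}{-30707 + \left(42 - 2300\right)} = - \frac{4612}{-30707 - 2258} = - \frac{4612}{-32965} = \left(-4612\right) \left(- \frac{1}{32965}\right) = \frac{4612}{32965}$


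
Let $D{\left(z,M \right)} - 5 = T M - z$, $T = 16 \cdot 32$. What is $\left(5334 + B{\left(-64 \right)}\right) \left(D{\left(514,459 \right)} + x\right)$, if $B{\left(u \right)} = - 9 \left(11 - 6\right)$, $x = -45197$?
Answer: $1001218278$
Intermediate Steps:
$B{\left(u \right)} = -45$ ($B{\left(u \right)} = \left(-9\right) 5 = -45$)
$T = 512$
$D{\left(z,M \right)} = 5 - z + 512 M$ ($D{\left(z,M \right)} = 5 + \left(512 M - z\right) = 5 + \left(- z + 512 M\right) = 5 - z + 512 M$)
$\left(5334 + B{\left(-64 \right)}\right) \left(D{\left(514,459 \right)} + x\right) = \left(5334 - 45\right) \left(\left(5 - 514 + 512 \cdot 459\right) - 45197\right) = 5289 \left(\left(5 - 514 + 235008\right) - 45197\right) = 5289 \left(234499 - 45197\right) = 5289 \cdot 189302 = 1001218278$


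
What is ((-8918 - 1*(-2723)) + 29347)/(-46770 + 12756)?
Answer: -11576/17007 ≈ -0.68066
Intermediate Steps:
((-8918 - 1*(-2723)) + 29347)/(-46770 + 12756) = ((-8918 + 2723) + 29347)/(-34014) = (-6195 + 29347)*(-1/34014) = 23152*(-1/34014) = -11576/17007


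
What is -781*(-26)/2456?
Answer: 10153/1228 ≈ 8.2679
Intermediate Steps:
-781*(-26)/2456 = 20306*(1/2456) = 10153/1228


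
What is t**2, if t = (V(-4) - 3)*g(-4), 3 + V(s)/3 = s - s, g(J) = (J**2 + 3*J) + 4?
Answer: 9216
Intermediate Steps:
g(J) = 4 + J**2 + 3*J
V(s) = -9 (V(s) = -9 + 3*(s - s) = -9 + 3*0 = -9 + 0 = -9)
t = -96 (t = (-9 - 3)*(4 + (-4)**2 + 3*(-4)) = -12*(4 + 16 - 12) = -12*8 = -96)
t**2 = (-96)**2 = 9216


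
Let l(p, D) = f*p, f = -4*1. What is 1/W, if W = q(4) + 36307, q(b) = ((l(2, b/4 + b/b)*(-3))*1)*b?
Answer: 1/36403 ≈ 2.7470e-5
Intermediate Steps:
f = -4
l(p, D) = -4*p
q(b) = 24*b (q(b) = ((-4*2*(-3))*1)*b = (-8*(-3)*1)*b = (24*1)*b = 24*b)
W = 36403 (W = 24*4 + 36307 = 96 + 36307 = 36403)
1/W = 1/36403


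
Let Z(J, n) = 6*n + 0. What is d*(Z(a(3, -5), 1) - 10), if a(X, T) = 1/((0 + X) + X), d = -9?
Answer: 36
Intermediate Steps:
a(X, T) = 1/(2*X) (a(X, T) = 1/(X + X) = 1/(2*X))
Z(J, n) = 6*n
d*(Z(a(3, -5), 1) - 10) = -9*(6*1 - 10) = -9*(6 - 10) = -9*(-4) = 36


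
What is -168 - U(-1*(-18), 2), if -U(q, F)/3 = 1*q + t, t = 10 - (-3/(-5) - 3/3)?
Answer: -414/5 ≈ -82.800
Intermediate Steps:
t = 52/5 (t = 10 - (-3*(-1/5) - 3*1/3) = 10 - (3/5 - 1) = 10 - 1*(-2/5) = 10 + 2/5 = 52/5 ≈ 10.400)
U(q, F) = -156/5 - 3*q (U(q, F) = -3*(1*q + 52/5) = -3*(q + 52/5) = -3*(52/5 + q) = -156/5 - 3*q)
-168 - U(-1*(-18), 2) = -168 - (-156/5 - (-3)*(-18)) = -168 - (-156/5 - 3*18) = -168 - (-156/5 - 54) = -168 - 1*(-426/5) = -168 + 426/5 = -414/5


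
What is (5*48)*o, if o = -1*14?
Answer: -3360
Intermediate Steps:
o = -14
(5*48)*o = (5*48)*(-14) = 240*(-14) = -3360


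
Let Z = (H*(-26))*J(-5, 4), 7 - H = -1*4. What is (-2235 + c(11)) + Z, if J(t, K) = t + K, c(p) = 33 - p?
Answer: -1927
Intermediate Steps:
J(t, K) = K + t
H = 11 (H = 7 - (-1)*4 = 7 - 1*(-4) = 7 + 4 = 11)
Z = 286 (Z = (11*(-26))*(4 - 5) = -286*(-1) = 286)
(-2235 + c(11)) + Z = (-2235 + (33 - 1*11)) + 286 = (-2235 + (33 - 11)) + 286 = (-2235 + 22) + 286 = -2213 + 286 = -1927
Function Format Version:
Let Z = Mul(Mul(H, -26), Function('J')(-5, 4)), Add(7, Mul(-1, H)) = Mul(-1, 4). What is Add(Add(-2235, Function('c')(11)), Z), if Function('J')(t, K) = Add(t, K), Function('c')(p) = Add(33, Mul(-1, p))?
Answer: -1927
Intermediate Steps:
Function('J')(t, K) = Add(K, t)
H = 11 (H = Add(7, Mul(-1, Mul(-1, 4))) = Add(7, Mul(-1, -4)) = Add(7, 4) = 11)
Z = 286 (Z = Mul(Mul(11, -26), Add(4, -5)) = Mul(-286, -1) = 286)
Add(Add(-2235, Function('c')(11)), Z) = Add(Add(-2235, Add(33, Mul(-1, 11))), 286) = Add(Add(-2235, Add(33, -11)), 286) = Add(Add(-2235, 22), 286) = Add(-2213, 286) = -1927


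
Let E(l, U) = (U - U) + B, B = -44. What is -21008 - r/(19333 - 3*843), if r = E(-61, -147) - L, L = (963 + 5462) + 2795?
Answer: -88252292/4201 ≈ -21007.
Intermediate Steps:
E(l, U) = -44 (E(l, U) = (U - U) - 44 = 0 - 44 = -44)
L = 9220 (L = 6425 + 2795 = 9220)
r = -9264 (r = -44 - 1*9220 = -44 - 9220 = -9264)
-21008 - r/(19333 - 3*843) = -21008 - (-9264)/(19333 - 3*843) = -21008 - (-9264)/(19333 - 2529) = -21008 - (-9264)/16804 = -21008 - 1*(-2316/4201) = -21008 + 2316/4201 = -88252292/4201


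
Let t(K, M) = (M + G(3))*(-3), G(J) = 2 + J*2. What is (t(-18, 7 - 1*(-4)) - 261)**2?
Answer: 101124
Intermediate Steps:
G(J) = 2 + 2*J
t(K, M) = -24 - 3*M (t(K, M) = (M + (2 + 2*3))*(-3) = (M + (2 + 6))*(-3) = (M + 8)*(-3) = (8 + M)*(-3) = -24 - 3*M)
(t(-18, 7 - 1*(-4)) - 261)**2 = ((-24 - 3*(7 - 1*(-4))) - 261)**2 = ((-24 - 3*(7 + 4)) - 261)**2 = ((-24 - 3*11) - 261)**2 = ((-24 - 33) - 261)**2 = (-57 - 261)**2 = (-318)**2 = 101124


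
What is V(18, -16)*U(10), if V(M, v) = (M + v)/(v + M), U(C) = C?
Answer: 10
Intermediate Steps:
V(M, v) = 1 (V(M, v) = (M + v)/(M + v) = 1)
V(18, -16)*U(10) = 1*10 = 10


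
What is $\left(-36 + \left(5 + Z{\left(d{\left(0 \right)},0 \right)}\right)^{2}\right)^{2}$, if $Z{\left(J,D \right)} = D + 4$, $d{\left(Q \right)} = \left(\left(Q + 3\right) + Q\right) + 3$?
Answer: $2025$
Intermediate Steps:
$d{\left(Q \right)} = 6 + 2 Q$ ($d{\left(Q \right)} = \left(\left(3 + Q\right) + Q\right) + 3 = \left(3 + 2 Q\right) + 3 = 6 + 2 Q$)
$Z{\left(J,D \right)} = 4 + D$
$\left(-36 + \left(5 + Z{\left(d{\left(0 \right)},0 \right)}\right)^{2}\right)^{2} = \left(-36 + \left(5 + \left(4 + 0\right)\right)^{2}\right)^{2} = \left(-36 + \left(5 + 4\right)^{2}\right)^{2} = \left(-36 + 9^{2}\right)^{2} = \left(-36 + 81\right)^{2} = 45^{2} = 2025$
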